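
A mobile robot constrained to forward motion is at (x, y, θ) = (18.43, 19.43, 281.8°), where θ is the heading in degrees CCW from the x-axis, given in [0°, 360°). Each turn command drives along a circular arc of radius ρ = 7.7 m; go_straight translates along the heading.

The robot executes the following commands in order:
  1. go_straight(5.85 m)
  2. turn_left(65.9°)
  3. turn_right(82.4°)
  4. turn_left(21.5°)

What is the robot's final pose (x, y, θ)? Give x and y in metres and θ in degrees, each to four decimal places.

set_pose: (x, y, θ) = (18.4300, 19.4300, 281.8000°), ρ = 7.7
go_straight(5.85): x += 5.85·cos θ, y += 5.85·sin θ → (19.6263, 13.7036, 281.8000°)
turn_left(65.9°): centre at ρ to the left, rotate +65.9° → (25.5232, 7.7550, 347.7000°)
turn_right(82.4°): centre at ρ to the right, rotate −82.4° → (31.5570, -0.3992, 265.3000°)
turn_left(21.5°): centre at ρ to the left, rotate +21.5° → (31.8598, -3.2557, 286.8000°)

(31.8598, -3.2557, 286.8000°)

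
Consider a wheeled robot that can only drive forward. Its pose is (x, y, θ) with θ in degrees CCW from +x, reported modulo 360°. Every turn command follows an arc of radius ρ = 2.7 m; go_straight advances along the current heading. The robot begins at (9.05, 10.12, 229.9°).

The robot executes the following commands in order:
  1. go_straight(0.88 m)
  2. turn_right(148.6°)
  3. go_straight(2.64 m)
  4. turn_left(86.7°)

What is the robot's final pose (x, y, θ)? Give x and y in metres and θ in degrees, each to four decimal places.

set_pose: (x, y, θ) = (9.0500, 10.1200, 229.9000°), ρ = 2.7
go_straight(0.88): x += 0.88·cos θ, y += 0.88·sin θ → (8.4832, 9.4469, 229.9000°)
turn_right(148.6°): centre at ρ to the right, rotate −148.6° → (3.7489, 11.5944, 81.3000°)
go_straight(2.64): x += 2.64·cos θ, y += 2.64·sin θ → (4.1483, 14.2040, 81.3000°)
turn_left(86.7°): centre at ρ to the left, rotate +86.7° → (2.0407, 17.2534, 168.0000°)

(2.0407, 17.2534, 168.0000°)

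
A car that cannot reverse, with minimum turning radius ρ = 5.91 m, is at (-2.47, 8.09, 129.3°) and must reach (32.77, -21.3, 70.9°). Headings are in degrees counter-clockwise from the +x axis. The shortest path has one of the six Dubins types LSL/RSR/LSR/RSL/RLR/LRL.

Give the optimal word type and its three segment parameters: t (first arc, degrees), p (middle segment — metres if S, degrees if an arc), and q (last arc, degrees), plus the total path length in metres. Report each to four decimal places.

Let ψ = atan2(Δy, Δx) = atan2(-29.39, 35.24) = -39.8280° be the start→goal bearing.
Normalize: d = |goal − start| / ρ = 45.887141/5.91 = 7.764322, α = (θ_start − ψ) mod 360° = 169.1280° = 2.951840 rad, β = (θ_goal − ψ) mod 360° = 110.7280° = 1.932567 rad.
Common terms: sin α = 0.188616, cos α = -0.982051, sin β = 0.935271, cos β = -0.353931, cos(α−β) = 0.523986, d² = 60.284691. Work in radians in the unit-radius frame; every candidate has L = ρ·(t + p + q).
LSL: p² = 2 + d² − 2cos(α−β) + 2d(sin α − sin β) = 49.642178; p = √p² = 7.045721; φ = atan2(cos β − cos α, d + sin α − sin β) = 0.089268 rad; t = (φ − α) mod 2π = 3.420613 rad, q = (β − φ) mod 2π = 1.843300 rad → L = 5.91·(3.420613 + 7.045721 + 1.843300) = 5.91·12.309634 = 72.749934 m
RSR: p² = 2 + d² − 2cos(α−β) + 2d(sin β − sin α) = 72.831260; p = √p² = 8.534123; φ = atan2(cos α − cos β, d − sin α + sin β) = -0.073668 rad; t = (α − φ) mod 2π = 3.025507 rad, q = (φ − β) mod 2π = 4.276950 rad → L = 5.91·(3.025507 + 8.534123 + 4.276950) = 5.91·15.836581 = 93.594193 m
LSR: p² = d² − 2 + 2cos(α−β) + 2d(sin α + sin β) = 76.785115; p = √p² = 8.762712; φ = atan2(−cos α − cos β, d + sin α + sin β) − atan2(−2, p) = 0.373589 rad; t = (φ − α) mod 2π = 3.704934 rad, q = (φ − β) mod 2π = 4.724207 rad → L = 5.91·(3.704934 + 8.762712 + 4.724207) = 5.91·17.191853 = 101.603848 m
RSL: p² = d² − 2 + 2cos(α−β) − 2d(sin α + sin β) = 41.880209; p = √p² = 6.471492; φ = atan2(cos α + cos β, d − sin α − sin β) − atan2(2, p) = -0.498275 rad; t = (α − φ) mod 2π = 3.450115 rad, q = (β − φ) mod 2π = 2.430843 rad → L = 5.91·(3.450115 + 6.471492 + 2.430843) = 5.91·12.352449 = 73.002976 m
RLR: c = (6 − d² + 2cos(α−β) + 2d(sin α − sin β))/8 = -8.103907, |c| > 1 → infeasible
LRL: c = (6 − d² + 2cos(α−β) − 2d(sin α − sin β))/8 = -5.205272, |c| > 1 → infeasible
Shortest: LSL with L = 72.749934 m ≈ 72.7499 m
Convert LSL to answer units (arcs ×180/π): t = 3.420613·180/π = 195.9867°, p = ρ·p = 5.91·7.045721 = 41.6402 m, q = 1.843300·180/π = 105.6133°, L = 72.7499 m.

LSL: t = 195.9867°, p = 41.6402 m, q = 105.6133°, L = 72.7499 m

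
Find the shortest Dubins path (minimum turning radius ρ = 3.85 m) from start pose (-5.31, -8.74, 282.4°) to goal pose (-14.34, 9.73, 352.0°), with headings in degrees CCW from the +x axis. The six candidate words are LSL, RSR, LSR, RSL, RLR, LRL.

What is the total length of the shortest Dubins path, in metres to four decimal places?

Let ψ = atan2(Δy, Δx) = atan2(18.47, -9.03) = 116.0541° be the start→goal bearing.
Normalize: d = |goal − start| / ρ = 20.559227/3.85 = 5.340059, α = (θ_start − ψ) mod 360° = 166.3459° = 2.903284 rad, β = (θ_goal − ψ) mod 360° = 235.9459° = 4.118034 rad.
Common terms: sin α = 0.236059, cos α = -0.971739, sin β = -0.828510, cos β = -0.559975, cos(α−β) = 0.348572, d² = 28.516229. Work in radians in the unit-radius frame; every candidate has L = ρ·(t + p + q).
LSL: p² = 2 + d² − 2cos(α−β) + 2d(sin α − sin β) = 41.188803; p = √p² = 6.417850; φ = atan2(cos β − cos α, d + sin α − sin β) = 0.064203 rad; t = (φ − α) mod 2π = 3.444104 rad, q = (β − φ) mod 2π = 4.053830 rad → L = 3.85·(3.444104 + 6.417850 + 4.053830) = 3.85·13.915785 = 53.575771 m
RSR: p² = 2 + d² − 2cos(α−β) + 2d(sin β − sin α) = 18.449367; p = √p² = 4.295273; φ = atan2(cos α − cos β, d − sin α + sin β) = -0.096012 rad; t = (α − φ) mod 2π = 2.999296 rad, q = (φ − β) mod 2π = 2.069140 rad → L = 3.85·(2.999296 + 4.295273 + 2.069140) = 3.85·9.363709 = 36.050279 m
LSR: p² = d² − 2 + 2cos(α−β) + 2d(sin α + sin β) = 20.885929; p = √p² = 4.570113; φ = atan2(−cos α − cos β, d + sin α + sin β) − atan2(−2, p) = 0.724602 rad; t = (φ − α) mod 2π = 4.104502 rad, q = (φ − β) mod 2π = 2.889753 rad → L = 3.85·(4.104502 + 4.570113 + 2.889753) = 3.85·11.564368 = 44.522818 m
RSL: p² = d² − 2 + 2cos(α−β) − 2d(sin α + sin β) = 33.540816; p = √p² = 5.791443; φ = atan2(cos α + cos β, d − sin α − sin β) − atan2(2, p) = -0.585186 rad; t = (α − φ) mod 2π = 3.488471 rad, q = (β − φ) mod 2π = 4.703220 rad → L = 3.85·(3.488471 + 5.791443 + 4.703220) = 3.85·13.983134 = 53.835068 m
RLR: c = (6 − d² + 2cos(α−β) + 2d(sin α − sin β))/8 = -1.306171, |c| > 1 → infeasible
LRL: c = (6 − d² + 2cos(α−β) − 2d(sin α − sin β))/8 = -4.148600, |c| > 1 → infeasible
Shortest: RSR with L = 36.050279 m ≈ 36.0503 m

36.0503 m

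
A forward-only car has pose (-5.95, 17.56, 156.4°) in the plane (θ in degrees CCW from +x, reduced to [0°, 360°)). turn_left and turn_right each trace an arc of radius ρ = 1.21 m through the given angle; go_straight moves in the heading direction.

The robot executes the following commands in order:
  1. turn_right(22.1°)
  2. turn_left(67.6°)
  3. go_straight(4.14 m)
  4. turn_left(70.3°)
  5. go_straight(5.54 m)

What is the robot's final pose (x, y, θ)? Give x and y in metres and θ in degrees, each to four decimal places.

(-12.0352, 9.8521, 272.2000°)

set_pose: (x, y, θ) = (-5.9500, 17.5600, 156.4000°), ρ = 1.21
turn_right(22.1°): centre at ρ to the right, rotate −22.1° → (-6.3316, 17.8237, 134.3000°)
turn_left(67.6°): centre at ρ to the left, rotate +67.6° → (-7.6489, 18.1013, 201.9000°)
go_straight(4.14): x += 4.14·cos θ, y += 4.14·sin θ → (-11.4901, 16.5571, 201.9000°)
turn_left(70.3°): centre at ρ to the left, rotate +70.3° → (-12.2479, 15.3880, 272.2000°)
go_straight(5.54): x += 5.54·cos θ, y += 5.54·sin θ → (-12.0352, 9.8521, 272.2000°)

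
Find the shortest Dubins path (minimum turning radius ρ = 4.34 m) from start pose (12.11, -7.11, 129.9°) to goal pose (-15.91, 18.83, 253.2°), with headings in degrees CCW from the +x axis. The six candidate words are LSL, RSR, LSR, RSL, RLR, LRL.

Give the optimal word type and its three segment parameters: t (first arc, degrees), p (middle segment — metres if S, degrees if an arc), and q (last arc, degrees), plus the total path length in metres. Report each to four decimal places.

RSL: t = 3.1406°, p = 33.8215 m, q = 126.4406°, L = 43.6370 m

Let ψ = atan2(Δy, Δx) = atan2(25.94, -28.02) = 137.2075° be the start→goal bearing.
Normalize: d = |goal − start| / ρ = 38.183819/4.34 = 8.798115, α = (θ_start − ψ) mod 360° = 352.6925° = 6.155646 rad, β = (θ_goal − ψ) mod 360° = 115.9925° = 2.024451 rad.
Common terms: sin α = -0.127194, cos α = 0.991878, sin β = 0.898851, cos β = -0.438254, cos(α−β) = -0.549023, d² = 77.406825. Work in radians in the unit-radius frame; every candidate has L = ρ·(t + p + q).
LSL: p² = 2 + d² − 2cos(α−β) + 2d(sin α − sin β) = 62.450336; p = √p² = 7.902552; φ = atan2(cos β − cos α, d + sin α − sin β) = -0.181973 rad; t = (φ − α) mod 2π = 6.228752 rad, q = (β − φ) mod 2π = 2.206425 rad → L = 4.34·(6.228752 + 7.902552 + 2.206425) = 4.34·16.337729 = 70.905743 m
RSR: p² = 2 + d² − 2cos(α−β) + 2d(sin β − sin α) = 98.559406; p = √p² = 9.927709; φ = atan2(cos α − cos β, d − sin α + sin β) = 0.144557 rad; t = (α − φ) mod 2π = 6.011088 rad, q = (φ − β) mod 2π = 4.403292 rad → L = 4.34·(6.011088 + 9.927709 + 4.403292) = 4.34·20.342089 = 88.284665 m
LSR: p² = d² − 2 + 2cos(α−β) + 2d(sin α + sin β) = 87.887035; p = √p² = 9.374809; φ = atan2(−cos α − cos β, d + sin α + sin β) − atan2(−2, p) = 0.152400 rad; t = (φ − α) mod 2π = 0.279940 rad, q = (φ − β) mod 2π = 4.411134 rad → L = 4.34·(0.279940 + 9.374809 + 4.411134) = 4.34·14.065882 = 61.045928 m
RSL: p² = d² − 2 + 2cos(α−β) − 2d(sin α + sin β) = 60.730525; p = √p² = 7.792979; φ = atan2(cos α + cos β, d − sin α − sin β) − atan2(2, p) = -0.182354 rad; t = (α − φ) mod 2π = 0.054814 rad, q = (β − φ) mod 2π = 2.206805 rad → L = 4.34·(0.054814 + 7.792979 + 2.206805) = 4.34·10.054598 = 43.636954 m
RLR: c = (6 − d² + 2cos(α−β) + 2d(sin α − sin β))/8 = -11.319926, |c| > 1 → infeasible
LRL: c = (6 − d² + 2cos(α−β) − 2d(sin α − sin β))/8 = -6.806292, |c| > 1 → infeasible
Shortest: RSL with L = 43.636954 m ≈ 43.6370 m
Convert RSL to answer units (arcs ×180/π): t = 0.054814·180/π = 3.1406°, p = ρ·p = 4.34·7.792979 = 33.8215 m, q = 2.206805·180/π = 126.4406°, L = 43.6370 m.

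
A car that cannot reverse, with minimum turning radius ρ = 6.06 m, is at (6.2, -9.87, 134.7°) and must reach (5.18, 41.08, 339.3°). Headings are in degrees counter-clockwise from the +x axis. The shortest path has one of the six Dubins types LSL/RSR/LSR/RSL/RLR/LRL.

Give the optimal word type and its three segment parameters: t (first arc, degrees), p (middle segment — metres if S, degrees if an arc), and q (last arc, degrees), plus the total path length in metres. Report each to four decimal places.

RSR: t = 34.3795°, p = 41.6932 m, q = 121.0205°, L = 58.1294 m

Let ψ = atan2(Δy, Δx) = atan2(50.95, -1.02) = 91.1469° be the start→goal bearing.
Normalize: d = |goal − start| / ρ = 50.960209/6.06 = 8.409275, α = (θ_start − ψ) mod 360° = 43.5531° = 0.760145 rad, β = (θ_goal − ψ) mod 360° = 248.1531° = 4.331089 rad.
Common terms: sin α = 0.689027, cos α = 0.724736, sin β = -0.928182, cos β = -0.372128, cos(α−β) = -0.909236, d² = 70.715913. Work in radians in the unit-radius frame; every candidate has L = ρ·(t + p + q).
LSL: p² = 2 + d² − 2cos(α−β) + 2d(sin α − sin β) = 101.733485; p = √p² = 10.086302; φ = atan2(cos β − cos α, d + sin α − sin β) = -0.108963 rad; t = (φ − α) mod 2π = 5.414077 rad, q = (β − φ) mod 2π = 4.440052 rad → L = 6.06·(5.414077 + 10.086302 + 4.440052) = 6.06·19.940431 = 120.839011 m
RSR: p² = 2 + d² − 2cos(α−β) + 2d(sin β − sin α) = 47.335285; p = √p² = 6.880064; φ = atan2(cos α − cos β, d − sin α + sin β) = 0.160110 rad; t = (α − φ) mod 2π = 0.600036 rad, q = (φ − β) mod 2π = 2.112206 rad → L = 6.06·(0.600036 + 6.880064 + 2.112206) = 6.06·9.592306 = 58.129374 m
LSR: p² = d² − 2 + 2cos(α−β) + 2d(sin α + sin β) = 62.875202; p = √p² = 7.929388; φ = atan2(−cos α − cos β, d + sin α + sin β) − atan2(−2, p) = 0.203941 rad; t = (φ − α) mod 2π = 5.726981 rad, q = (φ − β) mod 2π = 2.156038 rad → L = 6.06·(5.726981 + 7.929388 + 2.156038) = 6.06·15.812408 = 95.823191 m
RSL: p² = d² − 2 + 2cos(α−β) − 2d(sin α + sin β) = 70.919680; p = √p² = 8.421382; φ = atan2(cos α + cos β, d − sin α − sin β) − atan2(2, p) = -0.192422 rad; t = (α − φ) mod 2π = 0.952567 rad, q = (β − φ) mod 2π = 4.523511 rad → L = 6.06·(0.952567 + 8.421382 + 4.523511) = 6.06·13.897461 = 84.218612 m
RLR: c = (6 − d² + 2cos(α−β) + 2d(sin α − sin β))/8 = -4.916911, |c| > 1 → infeasible
LRL: c = (6 − d² + 2cos(α−β) − 2d(sin α − sin β))/8 = -11.716686, |c| > 1 → infeasible
Shortest: RSR with L = 58.129374 m ≈ 58.1294 m
Convert RSR to answer units (arcs ×180/π): t = 0.600036·180/π = 34.3795°, p = ρ·p = 6.06·6.880064 = 41.6932 m, q = 2.112206·180/π = 121.0205°, L = 58.1294 m.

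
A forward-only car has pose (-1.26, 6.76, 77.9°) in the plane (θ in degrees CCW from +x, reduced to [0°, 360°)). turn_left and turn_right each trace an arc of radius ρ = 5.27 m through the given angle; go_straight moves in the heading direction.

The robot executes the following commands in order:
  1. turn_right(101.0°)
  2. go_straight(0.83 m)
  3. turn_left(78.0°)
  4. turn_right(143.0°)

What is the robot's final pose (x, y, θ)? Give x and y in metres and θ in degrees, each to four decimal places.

(22.6820, 9.1388, 271.9000°)

set_pose: (x, y, θ) = (-1.2600, 6.7600, 77.9000°), ρ = 5.27
turn_right(101.0°): centre at ρ to the right, rotate −101.0° → (5.9605, 10.5028, -23.1000° ≡ 336.9000°)
go_straight(0.83): x += 0.83·cos θ, y += 0.83·sin θ → (6.7240, 10.1771, 336.9000°)
turn_left(78.0°): centre at ρ to the left, rotate +78.0° → (13.1033, 11.9943, 414.9000° ≡ 54.9000°)
turn_right(143.0°): centre at ρ to the right, rotate −143.0° → (22.6820, 9.1388, -88.1000° ≡ 271.9000°)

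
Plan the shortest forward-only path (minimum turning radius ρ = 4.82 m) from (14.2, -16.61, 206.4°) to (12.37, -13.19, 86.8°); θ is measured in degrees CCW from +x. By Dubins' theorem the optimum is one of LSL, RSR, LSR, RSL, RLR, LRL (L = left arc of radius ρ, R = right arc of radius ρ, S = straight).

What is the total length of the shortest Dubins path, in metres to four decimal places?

35.0222 m

Let ψ = atan2(Δy, Δx) = atan2(3.42, -1.83) = 118.1507° be the start→goal bearing.
Normalize: d = |goal − start| / ρ = 3.878827/4.82 = 0.804736, α = (θ_start − ψ) mod 360° = 88.2493° = 1.540241 rad, β = (θ_goal − ψ) mod 360° = 328.6493° = 5.736013 rad.
Common terms: sin α = 0.999533, cos α = 0.030551, sin β = -0.520275, cos β = 0.853999, cos(α−β) = -0.493942, d² = 0.647600. Work in radians in the unit-radius frame; every candidate has L = ρ·(t + p + q).
LSL: p² = 2 + d² − 2cos(α−β) + 2d(sin α − sin β) = 6.081572; p = √p² = 2.466084; φ = atan2(cos β − cos α, d + sin α − sin β) = 0.340448 rad; t = (φ − α) mod 2π = 5.083392 rad, q = (β − φ) mod 2π = 5.395565 rad → L = 4.82·(5.083392 + 2.466084 + 5.395565) = 4.82·12.945041 = 62.395098 m
RSR: p² = 2 + d² − 2cos(α−β) + 2d(sin β − sin α) = 1.189395; p = √p² = 1.090594; φ = atan2(cos α − cos β, d − sin α + sin β) = -2.285869 rad; t = (α − φ) mod 2π = 3.826110 rad, q = (φ − β) mod 2π = 4.544489 rad → L = 4.82·(3.826110 + 1.090594 + 4.544489) = 4.82·9.461193 = 45.602951 m
LSR: p² = d² − 2 + 2cos(α−β) + 2d(sin α + sin β) = -1.568931 < 0 → infeasible
RSL: p² = d² − 2 + 2cos(α−β) − 2d(sin α + sin β) = -3.111637 < 0 → infeasible
RLR: c = (6 − d² + 2cos(α−β) + 2d(sin α − sin β))/8 = 0.851326; p = 2π − arccos c = 5.730896 rad; φ = atan2(cos α − cos β, d − sin α + sin β) = -2.285869 rad; t = (α − φ + p/2) mod 2π = 0.408372 rad, q = (α − β − t + p) mod 2π = 1.126752 rad → L = 4.82·(0.408372 + 5.730896 + 1.126752) = 4.82·7.266020 = 35.022217 m
LRL: c = (6 − d² + 2cos(α−β) − 2d(sin α − sin β))/8 = 0.239804; p = 2π − arccos c = 4.954552 rad; φ = atan2(cos β − cos α, d + sin α − sin β) = 0.340448 rad; t = (φ − α + p/2) mod 2π = 1.277483 rad, q = (β − α − t + p) mod 2π = 1.589656 rad → L = 4.82·(1.277483 + 4.954552 + 1.589656) = 4.82·7.821691 = 37.700551 m
Shortest: RLR with L = 35.022217 m ≈ 35.0222 m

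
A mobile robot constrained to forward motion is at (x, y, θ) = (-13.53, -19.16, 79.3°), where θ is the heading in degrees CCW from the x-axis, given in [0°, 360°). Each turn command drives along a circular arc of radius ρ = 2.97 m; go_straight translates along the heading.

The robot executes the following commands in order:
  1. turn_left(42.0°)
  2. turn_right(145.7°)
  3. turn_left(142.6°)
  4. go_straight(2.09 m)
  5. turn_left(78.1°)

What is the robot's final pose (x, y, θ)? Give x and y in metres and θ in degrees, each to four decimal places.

set_pose: (x, y, θ) = (-13.5300, -19.1600, 79.3000°), ρ = 2.97
turn_left(42.0°): centre at ρ to the left, rotate +42.0° → (-13.9106, -17.0656, 121.3000°)
turn_right(145.7°): centre at ρ to the right, rotate −145.7° → (-10.1460, -12.8179, -24.4000° ≡ 335.6000°)
turn_left(142.6°): centre at ρ to the left, rotate +142.6° → (-6.3016, -8.7097, 478.2000° ≡ 118.2000°)
go_straight(2.09): x += 2.09·cos θ, y += 2.09·sin θ → (-7.2892, -6.8678, 118.2000°)
turn_left(78.1°): centre at ρ to the left, rotate +78.1° → (-10.7402, -5.4206, 196.3000°)

(-10.7402, -5.4206, 196.3000°)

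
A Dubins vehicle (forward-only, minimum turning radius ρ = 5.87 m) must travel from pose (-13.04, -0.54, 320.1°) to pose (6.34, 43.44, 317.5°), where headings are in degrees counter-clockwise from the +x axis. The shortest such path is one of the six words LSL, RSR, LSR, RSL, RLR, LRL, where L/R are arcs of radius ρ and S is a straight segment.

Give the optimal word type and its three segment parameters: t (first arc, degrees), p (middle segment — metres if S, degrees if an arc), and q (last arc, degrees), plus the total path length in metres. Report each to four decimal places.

Let ψ = atan2(Δy, Δx) = atan2(43.98, 19.38) = 66.2191° be the start→goal bearing.
Normalize: d = |goal − start| / ρ = 48.060637/5.87 = 8.187502, α = (θ_start − ψ) mod 360° = 253.8809° = 4.431058 rad, β = (θ_goal − ψ) mod 360° = 251.2809° = 4.385679 rad.
Common terms: sin α = -0.960687, cos α = -0.277635, sin β = -0.947103, cos β = -0.320928, cos(α−β) = 0.998971, d² = 67.035189. Work in radians in the unit-radius frame; every candidate has L = ρ·(t + p + q).
LSL: p² = 2 + d² − 2cos(α−β) + 2d(sin α − sin β) = 66.814821; p = √p² = 8.174033; φ = atan2(cos β − cos α, d + sin α − sin β) = -0.005297 rad; t = (φ − α) mod 2π = 1.846831 rad, q = (β − φ) mod 2π = 4.390976 rad → L = 5.87·(1.846831 + 8.174033 + 4.390976) = 5.87·14.411840 = 84.597501 m
RSR: p² = 2 + d² − 2cos(α−β) + 2d(sin β − sin α) = 67.259674; p = √p² = 8.201200; φ = atan2(cos α − cos β, d − sin α + sin β) = 0.005279 rad; t = (α − φ) mod 2π = 4.425779 rad, q = (φ − β) mod 2π = 1.902785 rad → L = 5.87·(4.425779 + 8.201200 + 1.902785) = 5.87·14.529763 = 85.289711 m
LSR: p² = d² − 2 + 2cos(α−β) + 2d(sin α + sin β) = 35.793058; p = √p² = 5.982730; φ = atan2(−cos α − cos β, d + sin α + sin β) − atan2(−2, p) = 0.417646 rad; t = (φ − α) mod 2π = 2.269773 rad, q = (φ − β) mod 2π = 2.315152 rad → L = 5.87·(2.269773 + 5.982730 + 2.315152) = 5.87·10.567655 = 62.032138 m
RSL: p² = d² − 2 + 2cos(α−β) − 2d(sin α + sin β) = 98.273203; p = √p² = 9.913284; φ = atan2(cos α + cos β, d − sin α − sin β) − atan2(2, p) = -0.258299 rad; t = (α − φ) mod 2π = 4.689357 rad, q = (β − φ) mod 2π = 4.643979 rad → L = 5.87·(4.689357 + 9.913284 + 4.643979) = 5.87·19.246620 = 112.977659 m
RLR: c = (6 − d² + 2cos(α−β) + 2d(sin α − sin β))/8 = -7.407459, |c| > 1 → infeasible
LRL: c = (6 − d² + 2cos(α−β) − 2d(sin α − sin β))/8 = -7.351853, |c| > 1 → infeasible
Shortest: LSR with L = 62.032138 m ≈ 62.0321 m
Convert LSR to answer units (arcs ×180/π): t = 2.269773·180/π = 130.0484°, p = ρ·p = 5.87·5.982730 = 35.1186 m, q = 2.315152·180/π = 132.6484°, L = 62.0321 m.

LSR: t = 130.0484°, p = 35.1186 m, q = 132.6484°, L = 62.0321 m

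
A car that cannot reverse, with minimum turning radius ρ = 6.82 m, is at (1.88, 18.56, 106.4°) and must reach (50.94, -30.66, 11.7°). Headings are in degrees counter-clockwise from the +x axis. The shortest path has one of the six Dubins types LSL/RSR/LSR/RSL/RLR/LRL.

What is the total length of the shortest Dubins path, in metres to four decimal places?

Let ψ = atan2(Δy, Δx) = atan2(-49.22, 49.06) = -45.0933° be the start→goal bearing.
Normalize: d = |goal − start| / ρ = 69.494547/6.82 = 10.189816, α = (θ_start − ψ) mod 360° = 151.4933° = 2.644056 rad, β = (θ_goal − ψ) mod 360° = 56.7933° = 0.991230 rad.
Common terms: sin α = 0.477262, cos α = -0.878761, sin β = 0.836700, cos β = 0.547661, cos(α−β) = -0.081939, d² = 103.832354. Work in radians in the unit-radius frame; every candidate has L = ρ·(t + p + q).
LSL: p² = 2 + d² − 2cos(α−β) + 2d(sin α − sin β) = 98.671013; p = √p² = 9.933328; φ = atan2(cos β − cos α, d + sin α − sin β) = 0.144098 rad; t = (φ − α) mod 2π = 3.783227 rad, q = (β − φ) mod 2π = 0.847132 rad → L = 6.82·(3.783227 + 9.933328 + 0.847132) = 6.82·14.563687 = 99.324345 m
RSR: p² = 2 + d² − 2cos(α−β) + 2d(sin β − sin α) = 113.321450; p = √p² = 10.645255; φ = atan2(cos α − cos β, d − sin α + sin β) = -0.134400 rad; t = (α − φ) mod 2π = 2.778457 rad, q = (φ − β) mod 2π = 5.157555 rad → L = 6.82·(2.778457 + 10.645255 + 5.157555) = 6.82·18.581267 = 126.724240 m
LSR: p² = d² − 2 + 2cos(α−β) + 2d(sin α + sin β) = 128.446539; p = √p² = 11.333426; φ = atan2(−cos α − cos β, d + sin α + sin β) − atan2(−2, p) = 0.203445 rad; t = (φ − α) mod 2π = 3.842574 rad, q = (φ − β) mod 2π = 5.495400 rad → L = 6.82·(3.842574 + 11.333426 + 5.495400) = 6.82·20.671400 = 140.978945 m
RSL: p² = d² − 2 + 2cos(α−β) − 2d(sin α + sin β) = 74.890416; p = √p² = 8.653925; φ = atan2(cos α + cos β, d − sin α − sin β) − atan2(2, p) = -0.264408 rad; t = (α − φ) mod 2π = 2.908464 rad, q = (β − φ) mod 2π = 1.255637 rad → L = 6.82·(2.908464 + 8.653925 + 1.255637) = 6.82·12.818026 = 87.418939 m
RLR: c = (6 − d² + 2cos(α−β) + 2d(sin α − sin β))/8 = -13.165181, |c| > 1 → infeasible
LRL: c = (6 − d² + 2cos(α−β) − 2d(sin α − sin β))/8 = -11.333877, |c| > 1 → infeasible
Shortest: RSL with L = 87.418939 m ≈ 87.4189 m

87.4189 m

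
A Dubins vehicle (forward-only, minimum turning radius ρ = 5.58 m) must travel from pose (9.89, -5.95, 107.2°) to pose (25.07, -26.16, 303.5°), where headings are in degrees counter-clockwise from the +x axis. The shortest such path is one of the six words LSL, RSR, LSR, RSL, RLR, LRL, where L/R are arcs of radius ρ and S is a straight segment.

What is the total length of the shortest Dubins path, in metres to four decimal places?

Let ψ = atan2(Δy, Δx) = atan2(-20.21, 15.18) = -53.0893° be the start→goal bearing.
Normalize: d = |goal − start| / ρ = 25.276006/5.58 = 4.529750, α = (θ_start − ψ) mod 360° = 160.2893° = 2.797576 rad, β = (θ_goal − ψ) mod 360° = 356.5893° = 6.223657 rad.
Common terms: sin α = 0.337271, cos α = -0.941408, sin β = -0.059493, cos β = 0.998229, cos(α−β) = -0.959805, d² = 20.518637. Work in radians in the unit-radius frame; every candidate has L = ρ·(t + p + q).
LSL: p² = 2 + d² − 2cos(α−β) + 2d(sin α − sin β) = 28.032730; p = √p² = 5.294594; φ = atan2(cos β − cos α, d + sin α − sin β) = 0.375075 rad; t = (φ − α) mod 2π = 3.860685 rad, q = (β − φ) mod 2π = 5.848582 rad → L = 5.58·(3.860685 + 5.294594 + 5.848582) = 5.58·15.003861 = 83.721545 m
RSR: p² = 2 + d² − 2cos(α−β) + 2d(sin β − sin α) = 20.843765; p = √p² = 4.565497; φ = atan2(cos α − cos β, d − sin α + sin β) = -0.438793 rad; t = (α − φ) mod 2π = 3.236369 rad, q = (φ − β) mod 2π = 5.903921 rad → L = 5.58·(3.236369 + 4.565497 + 5.903921) = 5.58·13.705787 = 76.478289 m
LSR: p² = d² − 2 + 2cos(α−β) + 2d(sin α + sin β) = 19.115559; p = √p² = 4.372134; φ = atan2(−cos α − cos β, d + sin α + sin β) − atan2(−2, p) = 0.417207 rad; t = (φ − α) mod 2π = 3.902816 rad, q = (φ − β) mod 2π = 0.476735 rad → L = 5.58·(3.902816 + 4.372134 + 0.476735) = 5.58·8.751686 = 48.834408 m
RSL: p² = d² − 2 + 2cos(α−β) − 2d(sin α + sin β) = 14.082494; p = √p² = 3.752665; φ = atan2(cos α + cos β, d − sin α − sin β) − atan2(2, p) = -0.476300 rad; t = (α − φ) mod 2π = 3.273876 rad, q = (β − φ) mod 2π = 0.416772 rad → L = 5.58·(3.273876 + 3.752665 + 0.416772) = 5.58·7.443312 = 41.533684 m
RLR: c = (6 − d² + 2cos(α−β) + 2d(sin α − sin β))/8 = -1.605471, |c| > 1 → infeasible
LRL: c = (6 − d² + 2cos(α−β) − 2d(sin α − sin β))/8 = -2.504091, |c| > 1 → infeasible
Shortest: RSL with L = 41.533684 m ≈ 41.5337 m

41.5337 m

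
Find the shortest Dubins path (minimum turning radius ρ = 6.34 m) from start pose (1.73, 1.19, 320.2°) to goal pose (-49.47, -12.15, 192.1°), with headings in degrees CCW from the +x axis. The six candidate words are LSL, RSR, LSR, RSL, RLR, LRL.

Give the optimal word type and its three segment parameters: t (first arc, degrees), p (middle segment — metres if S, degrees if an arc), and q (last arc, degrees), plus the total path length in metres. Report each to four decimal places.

RSL: t = 137.7297°, p = 46.4024 m, q = 9.6297°, L = 62.7083 m

Let ψ = atan2(Δy, Δx) = atan2(-13.34, -51.20) = -165.3964° be the start→goal bearing.
Normalize: d = |goal − start| / ρ = 52.909315/6.34 = 8.345318, α = (θ_start − ψ) mod 360° = 125.5964° = 2.192071 rad, β = (θ_goal − ψ) mod 360° = 357.4964° = 6.239490 rad.
Common terms: sin α = 0.813137, cos α = -0.582072, sin β = -0.043681, cos β = 0.999046, cos(α−β) = -0.617036, d² = 69.644329. Work in radians in the unit-radius frame; every candidate has L = ρ·(t + p + q).
LSL: p² = 2 + d² − 2cos(α−β) + 2d(sin α − sin β) = 87.179245; p = √p² = 9.336983; φ = atan2(cos β − cos α, d + sin α − sin β) = 0.170159 rad; t = (φ − α) mod 2π = 4.261273 rad, q = (β − φ) mod 2π = 6.069331 rad → L = 6.34·(4.261273 + 9.336983 + 6.069331) = 6.34·19.667587 = 124.692498 m
RSR: p² = 2 + d² − 2cos(α−β) + 2d(sin β − sin α) = 58.577557; p = √p² = 7.653598; φ = atan2(cos α − cos β, d − sin α + sin β) = -0.208083 rad; t = (α − φ) mod 2π = 2.400155 rad, q = (φ − β) mod 2π = 6.118797 rad → L = 6.34·(2.400155 + 7.653598 + 6.118797) = 6.34·16.172550 = 102.533965 m
LSR: p² = d² − 2 + 2cos(α−β) + 2d(sin α + sin β) = 79.252958; p = √p² = 8.902413; φ = atan2(−cos α − cos β, d + sin α + sin β) − atan2(−2, p) = 0.175274 rad; t = (φ − α) mod 2π = 4.266388 rad, q = (φ − β) mod 2π = 0.218969 rad → L = 6.34·(4.266388 + 8.902413 + 0.218969) = 6.34·13.387770 = 84.878464 m
RSL: p² = d² − 2 + 2cos(α−β) − 2d(sin α + sin β) = 53.567557; p = √p² = 7.318986; φ = atan2(cos α + cos β, d − sin α − sin β) − atan2(2, p) = -0.211765 rad; t = (α − φ) mod 2π = 2.403837 rad, q = (β − φ) mod 2π = 0.168070 rad → L = 6.34·(2.403837 + 7.318986 + 0.168070) = 6.34·9.890893 = 62.708260 m
RLR: c = (6 − d² + 2cos(α−β) + 2d(sin α − sin β))/8 = -6.322195, |c| > 1 → infeasible
LRL: c = (6 − d² + 2cos(α−β) − 2d(sin α − sin β))/8 = -9.897406, |c| > 1 → infeasible
Shortest: RSL with L = 62.708260 m ≈ 62.7083 m
Convert RSL to answer units (arcs ×180/π): t = 2.403837·180/π = 137.7297°, p = ρ·p = 6.34·7.318986 = 46.4024 m, q = 0.168070·180/π = 9.6297°, L = 62.7083 m.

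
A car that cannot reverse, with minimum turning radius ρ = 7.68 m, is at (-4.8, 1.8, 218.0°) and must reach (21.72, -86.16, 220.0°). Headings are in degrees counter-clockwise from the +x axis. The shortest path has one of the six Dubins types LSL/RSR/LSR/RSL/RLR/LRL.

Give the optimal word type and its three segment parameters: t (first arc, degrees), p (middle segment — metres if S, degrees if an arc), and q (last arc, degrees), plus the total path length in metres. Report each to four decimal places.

Let ψ = atan2(Δy, Δx) = atan2(-87.96, 26.52) = -73.2219° be the start→goal bearing.
Normalize: d = |goal − start| / ρ = 91.870953/7.68 = 11.962364, α = (θ_start − ψ) mod 360° = 291.2219° = 5.082781 rad, β = (θ_goal − ψ) mod 360° = 293.2219° = 5.117688 rad.
Common terms: sin α = -0.932185, cos α = 0.361981, sin β = -0.918985, cos β = 0.394293, cos(α−β) = 0.999391, d² = 143.098145. Work in radians in the unit-radius frame; every candidate has L = ρ·(t + p + q).
LSL: p² = 2 + d² − 2cos(α−β) + 2d(sin α − sin β) = 142.783537; p = √p² = 11.949207; φ = atan2(cos β − cos α, d + sin α − sin β) = 0.002704 rad; t = (φ − α) mod 2π = 1.203108 rad, q = (β − φ) mod 2π = 5.114984 rad → L = 7.68·(1.203108 + 11.949207 + 5.114984) = 7.68·18.267298 = 140.292852 m
RSR: p² = 2 + d² − 2cos(α−β) + 2d(sin β − sin α) = 143.415189; p = √p² = 11.975608; φ = atan2(cos α − cos β, d − sin α + sin β) = -0.002698 rad; t = (α − φ) mod 2π = 5.085479 rad, q = (φ − β) mod 2π = 1.162799 rad → L = 7.68·(5.085479 + 11.975608 + 1.162799) = 7.68·18.223887 = 139.959451 m
LSR: p² = d² − 2 + 2cos(α−β) + 2d(sin α + sin β) = 98.808185; p = √p² = 9.940231; φ = atan2(−cos α − cos β, d + sin α + sin β) − atan2(−2, p) = 0.123895 rad; t = (φ − α) mod 2π = 1.324299 rad, q = (φ − β) mod 2π = 1.289393 rad → L = 7.68·(1.324299 + 9.940231 + 1.289393) = 7.68·12.553922 = 96.414123 m
RSL: p² = d² − 2 + 2cos(α−β) − 2d(sin α + sin β) = 187.385667; p = √p² = 13.688888; φ = atan2(cos α + cos β, d − sin α − sin β) − atan2(2, p) = -0.090383 rad; t = (α − φ) mod 2π = 5.173164 rad, q = (β − φ) mod 2π = 5.208071 rad → L = 7.68·(5.173164 + 13.688888 + 5.208071) = 7.68·24.070124 = 184.858550 m
RLR: c = (6 − d² + 2cos(α−β) + 2d(sin α − sin β))/8 = -16.926899, |c| > 1 → infeasible
LRL: c = (6 − d² + 2cos(α−β) − 2d(sin α − sin β))/8 = -16.847942, |c| > 1 → infeasible
Shortest: LSR with L = 96.414123 m ≈ 96.4141 m
Convert LSR to answer units (arcs ×180/π): t = 1.324299·180/π = 75.8767°, p = ρ·p = 7.68·9.940231 = 76.3410 m, q = 1.289393·180/π = 73.8767°, L = 96.4141 m.

LSR: t = 75.8767°, p = 76.3410 m, q = 73.8767°, L = 96.4141 m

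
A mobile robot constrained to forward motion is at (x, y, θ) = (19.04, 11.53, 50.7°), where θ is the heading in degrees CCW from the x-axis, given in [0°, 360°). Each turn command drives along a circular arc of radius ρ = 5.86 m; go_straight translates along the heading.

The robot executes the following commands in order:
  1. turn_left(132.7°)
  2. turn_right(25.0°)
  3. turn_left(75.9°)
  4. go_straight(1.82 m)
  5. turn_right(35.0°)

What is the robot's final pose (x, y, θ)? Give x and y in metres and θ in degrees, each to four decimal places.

set_pose: (x, y, θ) = (19.0400, 11.5300, 50.7000°), ρ = 5.86
turn_left(132.7°): centre at ρ to the left, rotate +132.7° → (14.1578, 21.0913, 183.4000°)
turn_right(25.0°): centre at ρ to the right, rotate −25.0° → (11.6530, 21.4925, 158.4000°)
turn_left(75.9°): centre at ρ to the left, rotate +75.9° → (4.7370, 19.4636, 234.3000°)
go_straight(1.82): x += 1.82·cos θ, y += 1.82·sin θ → (3.6750, 17.9856, 234.3000°)
turn_right(35.0°): centre at ρ to the right, rotate −35.0° → (0.8530, 15.8744, 199.3000°)

(0.8530, 15.8744, 199.3000°)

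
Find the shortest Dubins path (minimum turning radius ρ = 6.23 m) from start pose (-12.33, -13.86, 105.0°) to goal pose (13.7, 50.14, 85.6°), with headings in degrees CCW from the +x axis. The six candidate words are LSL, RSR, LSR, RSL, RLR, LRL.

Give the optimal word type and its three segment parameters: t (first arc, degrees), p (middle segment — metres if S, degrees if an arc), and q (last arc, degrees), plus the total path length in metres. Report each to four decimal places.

Let ψ = atan2(Δy, Δx) = atan2(64.00, 26.03) = 67.8675° be the start→goal bearing.
Normalize: d = |goal − start| / ρ = 69.090961/6.23 = 11.090042, α = (θ_start − ψ) mod 360° = 37.1325° = 0.648084 rad, β = (θ_goal − ψ) mod 360° = 17.7325° = 0.309490 rad.
Common terms: sin α = 0.603660, cos α = 0.797242, sin β = 0.304573, cos β = 0.952489, cos(α−β) = 0.943223, d² = 122.989029. Work in radians in the unit-radius frame; every candidate has L = ρ·(t + p + q).
LSL: p² = 2 + d² − 2cos(α−β) + 2d(sin α − sin β) = 129.736357; p = √p² = 11.390187; φ = atan2(cos β − cos α, d + sin α − sin β) = 0.013630 rad; t = (φ − α) mod 2π = 5.648731 rad, q = (β − φ) mod 2π = 0.295860 rad → L = 6.23·(5.648731 + 11.390187 + 0.295860) = 6.23·17.334778 = 107.995669 m
RSR: p² = 2 + d² − 2cos(α−β) + 2d(sin β − sin α) = 116.468811; p = √p² = 10.792072; φ = atan2(cos α − cos β, d − sin α + sin β) = -0.014386 rad; t = (α − φ) mod 2π = 0.662470 rad, q = (φ − β) mod 2π = 5.959309 rad → L = 6.23·(0.662470 + 10.792072 + 5.959309) = 6.23·17.413851 = 108.488291 m
LSR: p² = d² − 2 + 2cos(α−β) + 2d(sin α + sin β) = 143.020172; p = √p² = 11.959104; φ = atan2(−cos α − cos β, d + sin α + sin β) − atan2(−2, p) = 0.020892 rad; t = (φ − α) mod 2π = 5.655993 rad, q = (φ − β) mod 2π = 5.994587 rad → L = 6.23·(5.655993 + 11.959104 + 5.994587) = 6.23·23.609684 = 147.088333 m
RSL: p² = d² − 2 + 2cos(α−β) − 2d(sin α + sin β) = 102.730777; p = √p² = 10.135619; φ = atan2(cos α + cos β, d − sin α − sin β) − atan2(2, p) = -0.024635 rad; t = (α − φ) mod 2π = 0.672719 rad, q = (β − φ) mod 2π = 0.334125 rad → L = 6.23·(0.672719 + 10.135619 + 0.334125) = 6.23·11.142463 = 69.417547 m
RLR: c = (6 − d² + 2cos(α−β) + 2d(sin α − sin β))/8 = -13.558601, |c| > 1 → infeasible
LRL: c = (6 − d² + 2cos(α−β) − 2d(sin α − sin β))/8 = -15.217045, |c| > 1 → infeasible
Shortest: RSL with L = 69.417547 m ≈ 69.4175 m
Convert RSL to answer units (arcs ×180/π): t = 0.672719·180/π = 38.5440°, p = ρ·p = 6.23·10.135619 = 63.1449 m, q = 0.334125·180/π = 19.1440°, L = 69.4175 m.

RSL: t = 38.5440°, p = 63.1449 m, q = 19.1440°, L = 69.4175 m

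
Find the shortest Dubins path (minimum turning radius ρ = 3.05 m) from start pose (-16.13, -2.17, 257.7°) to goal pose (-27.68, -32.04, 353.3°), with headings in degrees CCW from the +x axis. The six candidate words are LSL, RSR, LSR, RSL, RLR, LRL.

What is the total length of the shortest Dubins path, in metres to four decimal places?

34.8931 m

Let ψ = atan2(Δy, Δx) = atan2(-29.87, -11.55) = -111.1403° be the start→goal bearing.
Normalize: d = |goal − start| / ρ = 32.025293/3.05 = 10.500096, α = (θ_start − ψ) mod 360° = 8.8403° = 0.154292 rad, β = (θ_goal − ψ) mod 360° = 104.4403° = 1.822827 rad.
Common terms: sin α = 0.153680, cos α = 0.988121, sin β = 0.968408, cos β = -0.249371, cos(α−β) = -0.097583, d² = 110.252018. Work in radians in the unit-radius frame; every candidate has L = ρ·(t + p + q).
LSL: p² = 2 + d² − 2cos(α−β) + 2d(sin α − sin β) = 95.337744; p = √p² = 9.764105; φ = atan2(cos β − cos α, d + sin α − sin β) = -0.127081 rad; t = (φ − α) mod 2π = 6.001813 rad, q = (β − φ) mod 2π = 1.949907 rad → L = 3.05·(6.001813 + 9.764105 + 1.949907) = 3.05·17.715825 = 54.033266 m
RSR: p² = 2 + d² − 2cos(α−β) + 2d(sin β − sin α) = 129.556624; p = √p² = 11.382294; φ = atan2(cos α − cos β, d − sin α + sin β) = 0.108936 rad; t = (α − φ) mod 2π = 0.045356 rad, q = (φ − β) mod 2π = 4.569295 rad → L = 3.05·(0.045356 + 11.382294 + 4.569295) = 3.05·15.996945 = 48.790682 m
LSR: p² = d² − 2 + 2cos(α−β) + 2d(sin α + sin β) = 131.620927; p = √p² = 11.472616; φ = atan2(−cos α − cos β, d + sin α + sin β) − atan2(−2, p) = 0.109115 rad; t = (φ − α) mod 2π = 6.238009 rad, q = (φ − β) mod 2π = 4.569474 rad → L = 3.05·(6.238009 + 11.472616 + 4.569474) = 3.05·22.280099 = 67.954303 m
RSL: p² = d² − 2 + 2cos(α−β) − 2d(sin α + sin β) = 84.492778; p = √p² = 9.191995; φ = atan2(cos α + cos β, d − sin α − sin β) − atan2(2, p) = -0.135629 rad; t = (α − φ) mod 2π = 0.289921 rad, q = (β − φ) mod 2π = 1.958456 rad → L = 3.05·(0.289921 + 9.191995 + 1.958456) = 3.05·11.440372 = 34.893134 m
RLR: c = (6 − d² + 2cos(α−β) + 2d(sin α − sin β))/8 = -15.194578, |c| > 1 → infeasible
LRL: c = (6 − d² + 2cos(α−β) − 2d(sin α − sin β))/8 = -10.917218, |c| > 1 → infeasible
Shortest: RSL with L = 34.893134 m ≈ 34.8931 m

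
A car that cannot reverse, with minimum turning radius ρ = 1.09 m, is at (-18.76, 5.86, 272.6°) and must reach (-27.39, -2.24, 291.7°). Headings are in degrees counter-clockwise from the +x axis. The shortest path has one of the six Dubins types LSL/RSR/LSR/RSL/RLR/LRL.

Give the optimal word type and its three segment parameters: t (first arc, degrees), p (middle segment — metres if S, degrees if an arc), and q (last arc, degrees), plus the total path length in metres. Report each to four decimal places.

RSL: t = 55.6075°, p = 9.8159 m, q = 74.7075°, L = 12.2950 m

Let ψ = atan2(Δy, Δx) = atan2(-8.10, -8.63) = -136.8145° be the start→goal bearing.
Normalize: d = |goal − start| / ρ = 11.835831/1.09 = 10.858561, α = (θ_start − ψ) mod 360° = 49.4145° = 0.862446 rad, β = (θ_goal − ψ) mod 360° = 68.5145° = 1.195804 rad.
Common terms: sin α = 0.759436, cos α = 0.650582, sin β = 0.930510, cos β = 0.366266, cos(α−β) = 0.944949, d² = 117.908341. Work in radians in the unit-radius frame; every candidate has L = ρ·(t + p + q).
LSL: p² = 2 + d² − 2cos(α−β) + 2d(sin α − sin β) = 114.303202; p = √p² = 10.691268; φ = atan2(cos β − cos α, d + sin α − sin β) = -0.026596 rad; t = (φ − α) mod 2π = 5.394143 rad, q = (β − φ) mod 2π = 1.222400 rad → L = 1.09·(5.394143 + 10.691268 + 1.222400) = 1.09·17.307811 = 18.865514 m
RSR: p² = 2 + d² − 2cos(α−β) + 2d(sin β − sin α) = 121.733685; p = √p² = 11.033299; φ = atan2(cos α − cos β, d − sin α + sin β) = 0.025772 rad; t = (α − φ) mod 2π = 0.836674 rad, q = (φ − β) mod 2π = 5.113153 rad → L = 1.09·(0.836674 + 11.033299 + 5.113153) = 1.09·16.983126 = 18.511608 m
LSR: p² = d² − 2 + 2cos(α−β) + 2d(sin α + sin β) = 154.499008; p = √p² = 12.429763; φ = atan2(−cos α − cos β, d + sin α + sin β) − atan2(−2, p) = 0.078680 rad; t = (φ − α) mod 2π = 5.499420 rad, q = (φ − β) mod 2π = 5.166062 rad → L = 1.09·(5.499420 + 12.429763 + 5.166062) = 1.09·23.095244 = 25.173816 m
RSL: p² = d² − 2 + 2cos(α−β) − 2d(sin α + sin β) = 81.097470; p = √p² = 9.005413; φ = atan2(cos α + cos β, d − sin α − sin β) − atan2(2, p) = -0.108088 rad; t = (α − φ) mod 2π = 0.970533 rad, q = (β − φ) mod 2π = 1.303891 rad → L = 1.09·(0.970533 + 9.005413 + 1.303891) = 1.09·11.279838 = 12.295024 m
RLR: c = (6 − d² + 2cos(α−β) + 2d(sin α − sin β))/8 = -14.216711, |c| > 1 → infeasible
LRL: c = (6 − d² + 2cos(α−β) − 2d(sin α − sin β))/8 = -13.287900, |c| > 1 → infeasible
Shortest: RSL with L = 12.295024 m ≈ 12.2950 m
Convert RSL to answer units (arcs ×180/π): t = 0.970533·180/π = 55.6075°, p = ρ·p = 1.09·9.005413 = 9.8159 m, q = 1.303891·180/π = 74.7075°, L = 12.2950 m.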